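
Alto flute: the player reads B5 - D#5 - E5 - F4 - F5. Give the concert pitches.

F#5 A#4 B4 C4 C5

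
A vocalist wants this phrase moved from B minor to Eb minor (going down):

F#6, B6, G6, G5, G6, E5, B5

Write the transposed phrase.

B minor to Eb minor down is an augmented fifth, so every note moves down by that interval.
F#6 to Bb5
B6 to Eb6
G6 to Cb6
G5 to Cb5
G6 to Cb6
E5 to Ab4
B5 to Eb5

Bb5 Eb6 Cb6 Cb5 Cb6 Ab4 Eb5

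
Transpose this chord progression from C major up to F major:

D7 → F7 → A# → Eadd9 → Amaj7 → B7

C major up to F major is a perfect fourth; each chord root moves by that interval while the quality stays the same.
D7: root D up a perfect fourth → G, giving G7.
F7: root F up a perfect fourth → Bb, giving Bb7.
A#: root A# up a perfect fourth → D#, giving D#.
Eadd9: root E up a perfect fourth → A, giving Aadd9.
Amaj7: root A up a perfect fourth → D, giving Dmaj7.
B7: root B up a perfect fourth → E, giving E7.

G7 Bb7 D# Aadd9 Dmaj7 E7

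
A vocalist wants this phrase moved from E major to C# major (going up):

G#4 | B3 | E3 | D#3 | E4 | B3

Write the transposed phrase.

E major to C# major up is a major sixth, so every note moves up by that interval.
G#4 becomes E#5
B3 becomes G#4
E3 becomes C#4
D#3 becomes B#3
E4 becomes C#5
B3 becomes G#4

E#5 G#4 C#4 B#3 C#5 G#4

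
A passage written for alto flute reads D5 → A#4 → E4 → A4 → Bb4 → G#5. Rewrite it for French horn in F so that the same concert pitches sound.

First find concert pitch: the alto flute sounds a perfect fourth below written, so D5 A#4 E4 A4 Bb4 G#5 sounds A4 E#4 B3 E4 F4 D#5.
Then write for French horn in F: it sounds a perfect fifth below written, so the part must be a perfect fifth above concert.
A4 → E5
E#4 → B#4
B3 → F#4
E4 → B4
F4 → C5
D#5 → A#5

E5 B#4 F#4 B4 C5 A#5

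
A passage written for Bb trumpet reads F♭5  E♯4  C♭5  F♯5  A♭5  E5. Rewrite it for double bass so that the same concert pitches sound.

Ebb6 D#5 Bbb5 E6 Gb6 D6

First find concert pitch: the Bb trumpet sounds a major second below written, so F♭5 E♯4 C♭5 F♯5 A♭5 E5 sounds Ebb5 D#4 Bbb4 E5 Gb5 D5.
Then write for double bass: it sounds a perfect octave below written, so the part must be a perfect octave above concert.
Ebb5 → Ebb6
D#4 → D#5
Bbb4 → Bbb5
E5 → E6
Gb5 → Gb6
D5 → D6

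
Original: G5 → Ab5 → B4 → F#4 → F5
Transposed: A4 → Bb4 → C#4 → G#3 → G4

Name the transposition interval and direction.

down a minor seventh

From G5 to A4 is 7 letter names — a seventh of some quality.
A4 to G5 is 10 semitones, which makes it a minor seventh; the second version is lower, so the direction is down.
Checking another pair — F5 → G4 — gives the same interval.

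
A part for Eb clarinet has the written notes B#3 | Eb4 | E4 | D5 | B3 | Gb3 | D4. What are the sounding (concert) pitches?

Written C4 on the Eb clarinet sounds as Eb4, a minor third higher; apply that shift to every note.
B#3 → D#4
Eb4 → Gb4
E4 → G4
D5 → F5
B3 → D4
Gb3 → Bbb3
D4 → F4

D#4 Gb4 G4 F5 D4 Bbb3 F4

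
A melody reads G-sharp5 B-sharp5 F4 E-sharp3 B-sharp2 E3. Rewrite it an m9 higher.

A6 C#7 Gb5 F#4 C#4 F4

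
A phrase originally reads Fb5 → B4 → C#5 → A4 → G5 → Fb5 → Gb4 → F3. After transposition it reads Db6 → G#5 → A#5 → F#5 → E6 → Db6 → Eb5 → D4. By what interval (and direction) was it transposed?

up a major sixth

From Fb5 to Db6 is 6 letter names — a sixth of some quality.
Fb5 to Db6 is 9 semitones, which makes it a major sixth; the second version is higher, so the direction is up.
Checking another pair — F3 → D4 — gives the same interval.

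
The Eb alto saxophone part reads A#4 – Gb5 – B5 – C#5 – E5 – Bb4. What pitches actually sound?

C#4 Bbb4 D5 E4 G4 Db4

The Eb alto saxophone sounds a major sixth below written, so transpose each written note down a major sixth.
A#4 → C#4
Gb5 → Bbb4
B5 → D5
C#5 → E4
E5 → G4
Bb4 → Db4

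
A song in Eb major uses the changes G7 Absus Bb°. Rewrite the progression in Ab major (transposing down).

C7 Dbsus Eb°

Eb major down to Ab major is a perfect fifth; each chord root moves by that interval while the quality stays the same.
G7: root G down a perfect fifth → C, giving C7.
Absus: root Ab down a perfect fifth → Db, giving Dbsus.
Bb°: root Bb down a perfect fifth → Eb, giving Eb°.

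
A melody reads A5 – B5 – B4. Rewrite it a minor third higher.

A5 up a minor third is C6.
A minor third up from B5 gives D6.
B4 up a minor third is D5.

C6 D6 D5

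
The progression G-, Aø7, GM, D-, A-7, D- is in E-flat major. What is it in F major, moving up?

A- Bø7 AM E- B-7 E-

E-flat major up to F major is a major second; each chord root moves by that interval while the quality stays the same.
G-: root G up a major second → A, giving A-.
Aø7: root A up a major second → B, giving Bø7.
GM: root G up a major second → A, giving AM.
D-: root D up a major second → E, giving E-.
A-7: root A up a major second → B, giving B-7.
D-: root D up a major second → E, giving E-.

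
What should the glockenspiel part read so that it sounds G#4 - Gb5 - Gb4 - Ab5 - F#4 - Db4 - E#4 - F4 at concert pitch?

G#2 Gb3 Gb2 Ab3 F#2 Db2 E#2 F2

The glockenspiel sounds a perfect fifteenth above written, so the written part must be a perfect fifteenth below concert — transpose each note down.
G#4 → G#2
Gb5 → Gb3
Gb4 → Gb2
Ab5 → Ab3
F#4 → F#2
Db4 → Db2
E#4 → E#2
F4 → F2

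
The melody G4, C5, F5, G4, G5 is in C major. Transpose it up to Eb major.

Bb4 Eb5 Ab5 Bb4 Bb5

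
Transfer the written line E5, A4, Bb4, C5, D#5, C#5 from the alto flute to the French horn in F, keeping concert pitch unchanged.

F#5 B4 C5 D5 E#5 D#5

First find concert pitch: the alto flute sounds a perfect fourth below written, so E5 A4 Bb4 C5 D#5 C#5 sounds B4 E4 F4 G4 A#4 G#4.
Then write for French horn in F: it sounds a perfect fifth below written, so the part must be a perfect fifth above concert.
B4 → F#5
E4 → B4
F4 → C5
G4 → D5
A#4 → E#5
G#4 → D#5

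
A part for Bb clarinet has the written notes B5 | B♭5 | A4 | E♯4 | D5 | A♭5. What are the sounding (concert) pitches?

A5 Ab5 G4 D#4 C5 Gb5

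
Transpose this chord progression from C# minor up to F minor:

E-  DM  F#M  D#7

C# minor up to F minor is a diminished fourth; each chord root moves by that interval while the quality stays the same.
E-: root E up a diminished fourth → Ab, giving Ab-.
DM: root D up a diminished fourth → Gb, giving GbM.
F#M: root F# up a diminished fourth → Bb, giving BbM.
D#7: root D# up a diminished fourth → G, giving G7.

Ab- GbM BbM G7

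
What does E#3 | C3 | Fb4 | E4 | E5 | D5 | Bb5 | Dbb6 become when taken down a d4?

B##2 G#2 C4 B#3 B#4 A#4 F#5 Ab5

A diminished fourth down from E#3 gives B##2.
A diminished fourth down from C3 gives G#2.
Fb4 down a diminished fourth is C4.
A diminished fourth down from E4 gives B#3.
E5: a fourth down reaches B, and 4 semitones makes it B#4.
D5: a fourth down reaches A, and 4 semitones makes it A#4.
Bb5 down a diminished fourth is F#5.
A diminished fourth down from Dbb6 gives Ab5.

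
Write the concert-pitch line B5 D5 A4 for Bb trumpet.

The Bb trumpet sounds a major second below written, so the written part must be a major second above concert — transpose each note up.
B5 to C#6
D5 to E5
A4 to B4

C#6 E5 B4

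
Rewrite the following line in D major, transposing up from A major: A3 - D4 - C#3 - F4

A major to D major up is a perfect fourth, so every note moves up by that interval.
A3 gives D4
D4 gives G4
C#3 gives F#3
F4 gives Bb4

D4 G4 F#3 Bb4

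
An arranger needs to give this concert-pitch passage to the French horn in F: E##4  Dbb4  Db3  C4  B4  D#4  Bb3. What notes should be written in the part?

B##4 Abb4 Ab3 G4 F#5 A#4 F4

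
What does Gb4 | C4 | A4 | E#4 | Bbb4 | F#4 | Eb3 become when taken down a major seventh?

Gb4: a seventh down reaches A, and 11 semitones makes it Abb3.
C4 down a major seventh is Db3.
A major seventh down from A4 gives Bb3.
A major seventh down from E#4 gives F#3.
A major seventh down from Bbb4 gives Cbb4.
A major seventh down from F#4 gives G3.
Eb3: a seventh down reaches F, and 11 semitones makes it Fb2.

Abb3 Db3 Bb3 F#3 Cbb4 G3 Fb2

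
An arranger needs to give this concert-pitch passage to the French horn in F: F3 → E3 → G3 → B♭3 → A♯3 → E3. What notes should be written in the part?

C4 B3 D4 F4 E#4 B3

Written C4 sounds as F3 on the French horn in F, so concert pitches are written a perfect fifth up.
F3 -> C4
E3 -> B3
G3 -> D4
Bb3 -> F4
A#3 -> E#4
E3 -> B3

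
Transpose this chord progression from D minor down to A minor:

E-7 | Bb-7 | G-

B-7 F-7 D-

D minor down to A minor is a perfect fourth; each chord root moves by that interval while the quality stays the same.
E-7: root E down a perfect fourth → B, giving B-7.
Bb-7: root Bb down a perfect fourth → F, giving F-7.
G-: root G down a perfect fourth → D, giving D-.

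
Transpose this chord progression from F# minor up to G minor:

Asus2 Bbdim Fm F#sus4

F# minor up to G minor is a minor second; each chord root moves by that interval while the quality stays the same.
Asus2: root A up a minor second → Bb, giving Bbsus2.
Bbdim: root Bb up a minor second → Cb, giving Cbdim.
Fm: root F up a minor second → Gb, giving Gbm.
F#sus4: root F# up a minor second → G, giving Gsus4.

Bbsus2 Cbdim Gbm Gsus4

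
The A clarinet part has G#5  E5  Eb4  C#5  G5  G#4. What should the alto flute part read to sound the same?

A#5 F#5 F4 D#5 A5 A#4

First find concert pitch: the A clarinet sounds a minor third below written, so G#5 E5 Eb4 C#5 G5 G#4 sounds E#5 C#5 C4 A#4 E5 E#4.
Then write for alto flute: it sounds a perfect fourth below written, so the part must be a perfect fourth above concert.
E#5 → A#5
C#5 → F#5
C4 → F4
A#4 → D#5
E5 → A5
E#4 → A#4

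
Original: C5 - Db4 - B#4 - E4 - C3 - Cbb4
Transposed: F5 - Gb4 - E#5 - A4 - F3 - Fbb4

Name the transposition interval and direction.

up a perfect fourth

From C5 to F5 is 4 letter names — a fourth of some quality.
C5 to F5 is 5 semitones, which makes it a perfect fourth; the second version is higher, so the direction is up.
Checking another pair — Cbb4 → Fbb4 — gives the same interval.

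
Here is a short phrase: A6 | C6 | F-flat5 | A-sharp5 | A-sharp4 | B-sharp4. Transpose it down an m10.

F#5 A4 Db4 F##4 F##3 G##3

A6 down a minor tenth is F#5.
C6: a tenth down reaches A, and 15 semitones makes it A4.
Fb5 down a minor tenth is Db4.
A#5: a tenth down reaches F, and 15 semitones makes it F##4.
A minor tenth down from A#4 gives F##3.
B#4: a tenth down reaches G, and 15 semitones makes it G##3.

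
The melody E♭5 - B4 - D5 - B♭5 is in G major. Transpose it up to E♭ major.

G major to E♭ major up is a minor sixth, so every note moves up by that interval.
Eb5 gives Cb6
B4 gives G5
D5 gives Bb5
Bb5 gives Gb6

Cb6 G5 Bb5 Gb6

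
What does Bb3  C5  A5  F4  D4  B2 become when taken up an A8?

An augmented octave up from Bb3 gives B4.
An augmented octave up from C5 gives C#6.
A5 up an augmented octave is A#6.
An augmented octave up from F4 gives F#5.
D4 up an augmented octave is D#5.
B2 up an augmented octave is B#3.

B4 C#6 A#6 F#5 D#5 B#3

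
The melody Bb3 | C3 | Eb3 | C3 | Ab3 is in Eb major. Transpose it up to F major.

C4 D3 F3 D3 Bb3

From Eb up to F is a major second; apply that to each pitch.
Bb3 becomes C4
C3 becomes D3
Eb3 becomes F3
C3 becomes D3
Ab3 becomes Bb3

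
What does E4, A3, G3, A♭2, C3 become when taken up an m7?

D5 G4 F4 Gb3 Bb3

A minor seventh up from E4 gives D5.
A3 up a minor seventh is G4.
G3: a seventh up reaches F, and 10 semitones makes it F4.
A minor seventh up from Ab2 gives Gb3.
C3: a seventh up reaches B, and 10 semitones makes it Bb3.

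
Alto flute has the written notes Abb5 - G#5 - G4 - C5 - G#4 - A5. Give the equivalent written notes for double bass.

Ebb6 D#6 D5 G5 D#5 E6

First find concert pitch: the alto flute sounds a perfect fourth below written, so Abb5 G#5 G4 C5 G#4 A5 sounds Ebb5 D#5 D4 G4 D#4 E5.
Then write for double bass: it sounds a perfect octave below written, so the part must be a perfect octave above concert.
Ebb5 → Ebb6
D#5 → D#6
D4 → D5
G4 → G5
D#4 → D#5
E5 → E6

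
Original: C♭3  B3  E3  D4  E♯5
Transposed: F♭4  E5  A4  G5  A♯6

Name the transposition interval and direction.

From Cb3 to Fb4 is 11 letter names — an eleventh of some quality.
Cb3 to Fb4 is 17 semitones, which makes it a perfect eleventh; the second version is higher, so the direction is up.
Checking another pair — E#5 → A#6 — gives the same interval.

up a perfect eleventh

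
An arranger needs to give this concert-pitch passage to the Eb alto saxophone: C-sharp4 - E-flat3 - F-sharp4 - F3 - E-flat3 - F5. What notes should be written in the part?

A#4 C4 D#5 D4 C4 D6

Written C4 sounds as Eb3 on the Eb alto saxophone, so concert pitches are written a major sixth up.
C#4 to A#4
Eb3 to C4
F#4 to D#5
F3 to D4
Eb3 to C4
F5 to D6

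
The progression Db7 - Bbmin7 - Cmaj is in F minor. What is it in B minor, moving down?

G7 Emin7 F#maj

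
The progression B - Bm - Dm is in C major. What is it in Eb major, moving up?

D Dm Fm

C major up to Eb major is a minor third; each chord root moves by that interval while the quality stays the same.
B: root B up a minor third → D, giving D.
Bm: root B up a minor third → D, giving Dm.
Dm: root D up a minor third → F, giving Fm.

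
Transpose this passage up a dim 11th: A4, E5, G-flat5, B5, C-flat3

Db6 Ab6 Cbb7 Eb7 Fbb4

A diminished eleventh up from A4 gives Db6.
E5: an eleventh up reaches A, and 16 semitones makes it Ab6.
Gb5: an eleventh up reaches C, and 16 semitones makes it Cbb7.
B5: an eleventh up reaches E, and 16 semitones makes it Eb7.
Cb3 up a diminished eleventh is Fbb4.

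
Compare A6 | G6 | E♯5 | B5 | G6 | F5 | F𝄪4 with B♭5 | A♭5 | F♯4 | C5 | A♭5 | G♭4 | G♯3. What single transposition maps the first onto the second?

Take the first pair: A6 → Bb5. A to B spans 7 letter names, so the interval is some kind of seventh.
Bb5 to A6 is 11 semitones, which makes it a major seventh; the second version is lower, so the direction is down.
Checking another pair — F##4 → G#3 — gives the same interval.

down a major seventh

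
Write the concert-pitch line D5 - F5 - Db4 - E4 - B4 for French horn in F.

A5 C6 Ab4 B4 F#5

The French horn in F sounds a perfect fifth below written, so the written part must be a perfect fifth above concert — transpose each note up.
D5 gives A5
F5 gives C6
Db4 gives Ab4
E4 gives B4
B4 gives F#5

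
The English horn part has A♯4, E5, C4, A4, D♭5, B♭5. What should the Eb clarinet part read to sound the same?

First find concert pitch: the English horn sounds a perfect fifth below written, so A♯4 E5 C4 A4 D♭5 B♭5 sounds D#4 A4 F3 D4 Gb4 Eb5.
Then write for Eb clarinet: it sounds a minor third above written, so the part must be a minor third below concert.
D#4 → B#3
A4 → F#4
F3 → D3
D4 → B3
Gb4 → Eb4
Eb5 → C5

B#3 F#4 D3 B3 Eb4 C5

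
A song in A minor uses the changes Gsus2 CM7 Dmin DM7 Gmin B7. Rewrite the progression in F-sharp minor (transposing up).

A minor up to F-sharp minor is a major sixth; each chord root moves by that interval while the quality stays the same.
Gsus2: root G up a major sixth → E, giving Esus2.
CM7: root C up a major sixth → A, giving AM7.
Dmin: root D up a major sixth → B, giving Bmin.
DM7: root D up a major sixth → B, giving BM7.
Gmin: root G up a major sixth → E, giving Emin.
B7: root B up a major sixth → G#, giving G#7.

Esus2 AM7 Bmin BM7 Emin G#7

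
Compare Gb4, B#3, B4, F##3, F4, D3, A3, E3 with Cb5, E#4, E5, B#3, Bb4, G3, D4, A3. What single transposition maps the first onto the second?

Take the first pair: Gb4 → Cb5. G to C spans 4 letter names, so the interval is some kind of fourth.
Gb4 to Cb5 is 5 semitones, which makes it a perfect fourth; the second version is higher, so the direction is up.
Checking another pair — E3 → A3 — gives the same interval.

up a perfect fourth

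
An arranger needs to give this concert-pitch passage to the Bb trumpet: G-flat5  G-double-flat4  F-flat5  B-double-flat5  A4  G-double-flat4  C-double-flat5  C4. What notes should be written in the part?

The Bb trumpet sounds a major second below written, so the written part must be a major second above concert — transpose each note up.
Gb5 gives Ab5
Gbb4 gives Abb4
Fb5 gives Gb5
Bbb5 gives Cb6
A4 gives B4
Gbb4 gives Abb4
Cbb5 gives Dbb5
C4 gives D4

Ab5 Abb4 Gb5 Cb6 B4 Abb4 Dbb5 D4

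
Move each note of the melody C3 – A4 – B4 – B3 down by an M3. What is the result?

Ab2 F4 G4 G3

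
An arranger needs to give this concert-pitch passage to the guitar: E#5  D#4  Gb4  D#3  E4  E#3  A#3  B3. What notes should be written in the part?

Written C4 sounds as C3 on the guitar, so concert pitches are written a perfect octave up.
E#5 gives E#6
D#4 gives D#5
Gb4 gives Gb5
D#3 gives D#4
E4 gives E5
E#3 gives E#4
A#3 gives A#4
B3 gives B4

E#6 D#5 Gb5 D#4 E5 E#4 A#4 B4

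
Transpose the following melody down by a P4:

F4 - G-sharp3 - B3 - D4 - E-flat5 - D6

A perfect fourth down from F4 gives C4.
G#3: a fourth down reaches D, and 5 semitones makes it D#3.
A perfect fourth down from B3 gives F#3.
D4: a fourth down reaches A, and 5 semitones makes it A3.
A perfect fourth down from Eb5 gives Bb4.
A perfect fourth down from D6 gives A5.

C4 D#3 F#3 A3 Bb4 A5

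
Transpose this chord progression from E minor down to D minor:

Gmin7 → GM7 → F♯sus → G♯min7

E minor down to D minor is a major second; each chord root moves by that interval while the quality stays the same.
Gmin7: root G down a major second → F, giving Fmin7.
GM7: root G down a major second → F, giving FM7.
F♯sus: root F♯ down a major second → E, giving Esus.
G♯min7: root G♯ down a major second → F#, giving F#min7.

Fmin7 FM7 Esus F#min7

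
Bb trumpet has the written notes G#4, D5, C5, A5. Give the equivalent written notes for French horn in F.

First find concert pitch: the Bb trumpet sounds a major second below written, so G#4 D5 C5 A5 sounds F#4 C5 Bb4 G5.
Then write for French horn in F: it sounds a perfect fifth below written, so the part must be a perfect fifth above concert.
F#4 → C#5
C5 → G5
Bb4 → F5
G5 → D6

C#5 G5 F5 D6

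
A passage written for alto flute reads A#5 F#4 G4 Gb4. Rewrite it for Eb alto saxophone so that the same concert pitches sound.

C##6 A#4 B4 Bb4

First find concert pitch: the alto flute sounds a perfect fourth below written, so A#5 F#4 G4 Gb4 sounds E#5 C#4 D4 Db4.
Then write for Eb alto saxophone: it sounds a major sixth below written, so the part must be a major sixth above concert.
E#5 → C##6
C#4 → A#4
D4 → B4
Db4 → Bb4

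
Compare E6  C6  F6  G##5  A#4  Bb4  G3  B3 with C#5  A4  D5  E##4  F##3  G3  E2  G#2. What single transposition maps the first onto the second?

From E6 to C#5 is 10 letter names — a tenth of some quality.
C#5 to E6 is 15 semitones, which makes it a minor tenth; the second version is lower, so the direction is down.
Checking another pair — B3 → G#2 — gives the same interval.

down a minor tenth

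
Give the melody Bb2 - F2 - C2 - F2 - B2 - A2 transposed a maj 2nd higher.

Bb2: a second up reaches C, and 2 semitones makes it C3.
F2 up a major second is G2.
C2: a second up reaches D, and 2 semitones makes it D2.
F2: a second up reaches G, and 2 semitones makes it G2.
B2 up a major second is C#3.
A2 up a major second is B2.

C3 G2 D2 G2 C#3 B2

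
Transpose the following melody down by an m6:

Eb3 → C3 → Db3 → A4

G2 E2 F2 C#4

Eb3 becomes G2
C3 becomes E2
Db3 becomes F2
A4 becomes C#4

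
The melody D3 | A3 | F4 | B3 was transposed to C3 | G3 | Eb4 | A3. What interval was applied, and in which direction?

From D3 to C3 is 2 letter names — a second of some quality.
C3 to D3 is 2 semitones, which makes it a major second; the second version is lower, so the direction is down.
Checking another pair — B3 → A3 — gives the same interval.

down a major second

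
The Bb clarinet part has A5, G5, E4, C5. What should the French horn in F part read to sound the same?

First find concert pitch: the Bb clarinet sounds a major second below written, so A5 G5 E4 C5 sounds G5 F5 D4 Bb4.
Then write for French horn in F: it sounds a perfect fifth below written, so the part must be a perfect fifth above concert.
G5 → D6
F5 → C6
D4 → A4
Bb4 → F5

D6 C6 A4 F5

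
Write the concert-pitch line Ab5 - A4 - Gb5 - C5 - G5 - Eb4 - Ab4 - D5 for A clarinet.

Cb6 C5 Bbb5 Eb5 Bb5 Gb4 Cb5 F5

Written C4 sounds as A3 on the A clarinet, so concert pitches are written a minor third up.
Ab5 -> Cb6
A4 -> C5
Gb5 -> Bbb5
C5 -> Eb5
G5 -> Bb5
Eb4 -> Gb4
Ab4 -> Cb5
D5 -> F5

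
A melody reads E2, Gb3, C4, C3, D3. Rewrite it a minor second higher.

F2 Abb3 Db4 Db3 Eb3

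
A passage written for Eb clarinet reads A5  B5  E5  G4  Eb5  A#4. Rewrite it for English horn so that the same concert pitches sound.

First find concert pitch: the Eb clarinet sounds a minor third above written, so A5 B5 E5 G4 Eb5 A#4 sounds C6 D6 G5 Bb4 Gb5 C#5.
Then write for English horn: it sounds a perfect fifth below written, so the part must be a perfect fifth above concert.
C6 → G6
D6 → A6
G5 → D6
Bb4 → F5
Gb5 → Db6
C#5 → G#5

G6 A6 D6 F5 Db6 G#5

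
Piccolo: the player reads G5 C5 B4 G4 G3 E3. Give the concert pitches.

G6 C6 B5 G5 G4 E4

Written C4 on the piccolo sounds as C5, a perfect octave higher; apply that shift to every note.
G5 gives G6
C5 gives C6
B4 gives B5
G4 gives G5
G3 gives G4
E3 gives E4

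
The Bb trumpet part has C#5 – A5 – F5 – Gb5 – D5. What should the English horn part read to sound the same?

First find concert pitch: the Bb trumpet sounds a major second below written, so C#5 A5 F5 Gb5 D5 sounds B4 G5 Eb5 Fb5 C5.
Then write for English horn: it sounds a perfect fifth below written, so the part must be a perfect fifth above concert.
B4 → F#5
G5 → D6
Eb5 → Bb5
Fb5 → Cb6
C5 → G5

F#5 D6 Bb5 Cb6 G5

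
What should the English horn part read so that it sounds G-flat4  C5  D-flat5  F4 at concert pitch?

Db5 G5 Ab5 C5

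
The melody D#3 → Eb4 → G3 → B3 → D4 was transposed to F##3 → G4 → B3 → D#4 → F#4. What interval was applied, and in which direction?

up a major third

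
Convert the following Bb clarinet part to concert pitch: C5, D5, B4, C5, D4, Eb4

Bb4 C5 A4 Bb4 C4 Db4

Written C4 on the Bb clarinet sounds as Bb3, a major second lower; apply that shift to every note.
C5 to Bb4
D5 to C5
B4 to A4
C5 to Bb4
D4 to C4
Eb4 to Db4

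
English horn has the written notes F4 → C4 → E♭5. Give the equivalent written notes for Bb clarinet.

C4 G3 Bb4

First find concert pitch: the English horn sounds a perfect fifth below written, so F4 C4 E♭5 sounds Bb3 F3 Ab4.
Then write for Bb clarinet: it sounds a major second below written, so the part must be a major second above concert.
Bb3 → C4
F3 → G3
Ab4 → Bb4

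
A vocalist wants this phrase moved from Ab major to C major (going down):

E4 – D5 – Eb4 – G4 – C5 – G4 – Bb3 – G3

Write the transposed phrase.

G#3 F#4 G3 B3 E4 B3 D3 B2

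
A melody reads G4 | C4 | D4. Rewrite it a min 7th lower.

G4 down a minor seventh is A3.
C4 down a minor seventh is D3.
D4 down a minor seventh is E3.

A3 D3 E3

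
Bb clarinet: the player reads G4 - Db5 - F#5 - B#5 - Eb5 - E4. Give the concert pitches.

F4 Cb5 E5 A#5 Db5 D4

The Bb clarinet sounds a major second below written, so transpose each written note down a major second.
G4 -> F4
Db5 -> Cb5
F#5 -> E5
B#5 -> A#5
Eb5 -> Db5
E4 -> D4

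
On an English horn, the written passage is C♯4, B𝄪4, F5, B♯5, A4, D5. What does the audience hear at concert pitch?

F#3 E##4 Bb4 E#5 D4 G4

The English horn sounds a perfect fifth below written, so transpose each written note down a perfect fifth.
C#4 gives F#3
B##4 gives E##4
F5 gives Bb4
B#5 gives E#5
A4 gives D4
D5 gives G4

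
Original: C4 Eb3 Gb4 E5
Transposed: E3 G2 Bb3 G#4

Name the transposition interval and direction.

down a minor sixth

Take the first pair: C4 → E3. C to E spans 6 letter names, so the interval is some kind of sixth.
E3 to C4 is 8 semitones, which makes it a minor sixth; the second version is lower, so the direction is down.
Checking another pair — E5 → G#4 — gives the same interval.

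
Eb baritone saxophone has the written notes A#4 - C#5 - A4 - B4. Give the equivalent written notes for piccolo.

First find concert pitch: the Eb baritone saxophone sounds a major thirteenth below written, so A#4 C#5 A4 B4 sounds C#3 E3 C3 D3.
Then write for piccolo: it sounds a perfect octave above written, so the part must be a perfect octave below concert.
C#3 → C#2
E3 → E2
C3 → C2
D3 → D2

C#2 E2 C2 D2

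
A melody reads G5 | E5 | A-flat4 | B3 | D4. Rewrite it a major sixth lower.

Bb4 G4 Cb4 D3 F3

G5 → Bb4
E5 → G4
Ab4 → Cb4
B3 → D3
D4 → F3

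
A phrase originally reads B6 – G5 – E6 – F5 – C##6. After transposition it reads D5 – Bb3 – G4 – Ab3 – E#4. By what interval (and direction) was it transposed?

down a major thirteenth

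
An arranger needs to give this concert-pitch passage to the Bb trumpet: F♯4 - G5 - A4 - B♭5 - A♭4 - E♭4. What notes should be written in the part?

G#4 A5 B4 C6 Bb4 F4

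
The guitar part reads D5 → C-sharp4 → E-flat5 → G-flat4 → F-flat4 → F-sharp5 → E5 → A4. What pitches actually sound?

D4 C#3 Eb4 Gb3 Fb3 F#4 E4 A3

Written C4 on the guitar sounds as C3, a perfect octave lower; apply that shift to every note.
D5 to D4
C#4 to C#3
Eb5 to Eb4
Gb4 to Gb3
Fb4 to Fb3
F#5 to F#4
E5 to E4
A4 to A3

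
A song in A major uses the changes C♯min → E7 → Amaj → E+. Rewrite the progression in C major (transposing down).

Emin G7 Cmaj G+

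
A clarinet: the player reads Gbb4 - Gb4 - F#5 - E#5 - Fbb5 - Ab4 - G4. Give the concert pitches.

Written C4 on the A clarinet sounds as A3, a minor third lower; apply that shift to every note.
Gbb4 → Ebb4
Gb4 → Eb4
F#5 → D#5
E#5 → C##5
Fbb5 → Dbb5
Ab4 → F4
G4 → E4

Ebb4 Eb4 D#5 C##5 Dbb5 F4 E4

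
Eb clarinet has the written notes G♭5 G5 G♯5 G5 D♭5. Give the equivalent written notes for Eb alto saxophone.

Gb6 G6 G#6 G6 Db6

First find concert pitch: the Eb clarinet sounds a minor third above written, so G♭5 G5 G♯5 G5 D♭5 sounds Bbb5 Bb5 B5 Bb5 Fb5.
Then write for Eb alto saxophone: it sounds a major sixth below written, so the part must be a major sixth above concert.
Bbb5 → Gb6
Bb5 → G6
B5 → G#6
Bb5 → G6
Fb5 → Db6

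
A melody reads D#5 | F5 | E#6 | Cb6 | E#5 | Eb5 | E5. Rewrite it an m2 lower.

D#5 becomes C##5
F5 becomes E5
E#6 becomes D##6
Cb6 becomes Bb5
E#5 becomes D##5
Eb5 becomes D5
E5 becomes D#5

C##5 E5 D##6 Bb5 D##5 D5 D#5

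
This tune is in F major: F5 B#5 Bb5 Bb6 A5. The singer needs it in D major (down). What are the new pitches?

D5 G##5 G5 G6 F#5

From F down to D is a minor third; apply that to each pitch.
F5 gives D5
B#5 gives G##5
Bb5 gives G5
Bb6 gives G6
A5 gives F#5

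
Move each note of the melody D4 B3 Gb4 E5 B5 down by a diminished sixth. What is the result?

F##3 D##3 B3 G##4 D##5

A diminished sixth down from D4 gives F##3.
A diminished sixth down from B3 gives D##3.
Gb4: a sixth down reaches B, and 7 semitones makes it B3.
A diminished sixth down from E5 gives G##4.
B5 down a diminished sixth is D##5.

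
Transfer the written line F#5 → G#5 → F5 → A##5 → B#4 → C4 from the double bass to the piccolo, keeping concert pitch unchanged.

First find concert pitch: the double bass sounds a perfect octave below written, so F#5 G#5 F5 A##5 B#4 C4 sounds F#4 G#4 F4 A##4 B#3 C3.
Then write for piccolo: it sounds a perfect octave above written, so the part must be a perfect octave below concert.
F#4 → F#3
G#4 → G#3
F4 → F3
A##4 → A##3
B#3 → B#2
C3 → C2

F#3 G#3 F3 A##3 B#2 C2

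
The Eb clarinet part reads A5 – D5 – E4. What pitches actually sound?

C6 F5 G4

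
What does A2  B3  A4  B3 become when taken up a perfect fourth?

A2 becomes D3
B3 becomes E4
A4 becomes D5
B3 becomes E4

D3 E4 D5 E4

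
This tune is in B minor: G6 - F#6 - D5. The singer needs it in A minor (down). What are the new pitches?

F6 E6 C5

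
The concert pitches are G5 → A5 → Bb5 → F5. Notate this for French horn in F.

D6 E6 F6 C6

Written C4 sounds as F3 on the French horn in F, so concert pitches are written a perfect fifth up.
G5 -> D6
A5 -> E6
Bb5 -> F6
F5 -> C6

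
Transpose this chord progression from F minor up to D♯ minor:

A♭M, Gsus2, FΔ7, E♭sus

F#M E#sus2 D#Δ7 C#sus

F minor up to D♯ minor is an augmented sixth; each chord root moves by that interval while the quality stays the same.
A♭M: root A♭ up an augmented sixth → F#, giving F#M.
Gsus2: root G up an augmented sixth → E#, giving E#sus2.
FΔ7: root F up an augmented sixth → D#, giving D#Δ7.
E♭sus: root E♭ up an augmented sixth → C#, giving C#sus.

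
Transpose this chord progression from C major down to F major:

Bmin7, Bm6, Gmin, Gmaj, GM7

Emin7 Em6 Cmin Cmaj CM7

C major down to F major is a perfect fifth; each chord root moves by that interval while the quality stays the same.
Bmin7: root B down a perfect fifth → E, giving Emin7.
Bm6: root B down a perfect fifth → E, giving Em6.
Gmin: root G down a perfect fifth → C, giving Cmin.
Gmaj: root G down a perfect fifth → C, giving Cmaj.
GM7: root G down a perfect fifth → C, giving CM7.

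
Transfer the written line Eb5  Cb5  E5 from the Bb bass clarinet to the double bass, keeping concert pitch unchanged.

Db5 Bbb4 D5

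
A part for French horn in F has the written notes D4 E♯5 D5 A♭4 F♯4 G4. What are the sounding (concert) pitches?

G3 A#4 G4 Db4 B3 C4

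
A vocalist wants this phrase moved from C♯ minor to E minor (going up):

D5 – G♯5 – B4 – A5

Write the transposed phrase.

F5 B5 D5 C6

C♯ minor to E minor up is a minor third, so every note moves up by that interval.
D5 becomes F5
G#5 becomes B5
B4 becomes D5
A5 becomes C6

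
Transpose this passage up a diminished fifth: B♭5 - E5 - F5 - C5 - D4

Fb6 Bb5 Cb6 Gb5 Ab4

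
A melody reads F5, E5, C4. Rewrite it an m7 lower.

G4 F#4 D3

A minor seventh down from F5 gives G4.
E5: a seventh down reaches F, and 10 semitones makes it F#4.
A minor seventh down from C4 gives D3.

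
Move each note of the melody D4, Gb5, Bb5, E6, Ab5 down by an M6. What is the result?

D4 becomes F3
Gb5 becomes Bbb4
Bb5 becomes Db5
E6 becomes G5
Ab5 becomes Cb5

F3 Bbb4 Db5 G5 Cb5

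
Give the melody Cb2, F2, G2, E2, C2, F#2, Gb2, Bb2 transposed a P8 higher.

Cb3 F3 G3 E3 C3 F#3 Gb3 Bb3

Cb2 up a perfect octave is Cb3.
F2 up a perfect octave is F3.
A perfect octave up from G2 gives G3.
E2 up a perfect octave is E3.
C2 up a perfect octave is C3.
F#2: an octave up reaches F, and 12 semitones makes it F#3.
Gb2 up a perfect octave is Gb3.
Bb2: an octave up reaches B, and 12 semitones makes it Bb3.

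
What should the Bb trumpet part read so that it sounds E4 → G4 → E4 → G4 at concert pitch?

F#4 A4 F#4 A4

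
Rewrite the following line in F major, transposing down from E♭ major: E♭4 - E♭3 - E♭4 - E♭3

E♭ major to F major down is a minor seventh, so every note moves down by that interval.
Eb4 gives F3
Eb3 gives F2
Eb4 gives F3
Eb3 gives F2

F3 F2 F3 F2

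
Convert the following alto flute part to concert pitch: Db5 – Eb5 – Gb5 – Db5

Ab4 Bb4 Db5 Ab4

Written C4 on the alto flute sounds as G3, a perfect fourth lower; apply that shift to every note.
Db5 gives Ab4
Eb5 gives Bb4
Gb5 gives Db5
Db5 gives Ab4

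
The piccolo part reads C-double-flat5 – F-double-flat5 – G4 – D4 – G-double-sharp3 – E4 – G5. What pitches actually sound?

Cbb6 Fbb6 G5 D5 G##4 E5 G6

Written C4 on the piccolo sounds as C5, a perfect octave higher; apply that shift to every note.
Cbb5 → Cbb6
Fbb5 → Fbb6
G4 → G5
D4 → D5
G##3 → G##4
E4 → E5
G5 → G6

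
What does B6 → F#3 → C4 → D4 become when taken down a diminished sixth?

B6: a sixth down reaches D, and 7 semitones makes it D##6.
F#3: a sixth down reaches A, and 7 semitones makes it A##2.
C4 down a diminished sixth is E#3.
D4: a sixth down reaches F, and 7 semitones makes it F##3.

D##6 A##2 E#3 F##3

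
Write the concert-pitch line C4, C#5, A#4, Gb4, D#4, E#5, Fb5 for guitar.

Written C4 sounds as C3 on the guitar, so concert pitches are written a perfect octave up.
C4 becomes C5
C#5 becomes C#6
A#4 becomes A#5
Gb4 becomes Gb5
D#4 becomes D#5
E#5 becomes E#6
Fb5 becomes Fb6

C5 C#6 A#5 Gb5 D#5 E#6 Fb6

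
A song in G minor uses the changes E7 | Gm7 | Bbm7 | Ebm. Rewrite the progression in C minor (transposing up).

G minor up to C minor is a perfect fourth; each chord root moves by that interval while the quality stays the same.
E7: root E up a perfect fourth → A, giving A7.
Gm7: root G up a perfect fourth → C, giving Cm7.
Bbm7: root Bb up a perfect fourth → Eb, giving Ebm7.
Ebm: root Eb up a perfect fourth → Ab, giving Abm.

A7 Cm7 Ebm7 Abm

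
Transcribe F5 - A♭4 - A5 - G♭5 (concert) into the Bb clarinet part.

G5 Bb4 B5 Ab5

The Bb clarinet sounds a major second below written, so the written part must be a major second above concert — transpose each note up.
F5 gives G5
Ab4 gives Bb4
A5 gives B5
Gb5 gives Ab5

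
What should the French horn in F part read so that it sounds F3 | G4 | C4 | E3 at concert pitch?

C4 D5 G4 B3

The French horn in F sounds a perfect fifth below written, so the written part must be a perfect fifth above concert — transpose each note up.
F3 becomes C4
G4 becomes D5
C4 becomes G4
E3 becomes B3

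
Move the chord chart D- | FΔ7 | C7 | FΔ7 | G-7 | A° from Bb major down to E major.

Bb major down to E major is a diminished fifth; each chord root moves by that interval while the quality stays the same.
D-: root D down a diminished fifth → G#, giving G#-.
FΔ7: root F down a diminished fifth → B, giving BΔ7.
C7: root C down a diminished fifth → F#, giving F#7.
FΔ7: root F down a diminished fifth → B, giving BΔ7.
G-7: root G down a diminished fifth → C#, giving C#-7.
A°: root A down a diminished fifth → D#, giving D#°.

G#- BΔ7 F#7 BΔ7 C#-7 D#°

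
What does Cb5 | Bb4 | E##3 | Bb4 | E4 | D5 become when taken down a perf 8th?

Cb4 Bb3 E##2 Bb3 E3 D4

Cb5 -> Cb4
Bb4 -> Bb3
E##3 -> E##2
Bb4 -> Bb3
E4 -> E3
D5 -> D4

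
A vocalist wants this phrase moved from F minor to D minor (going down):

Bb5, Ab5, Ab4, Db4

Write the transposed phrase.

From F down to D is a minor third; apply that to each pitch.
Bb5 → G5
Ab5 → F5
Ab4 → F4
Db4 → Bb3

G5 F5 F4 Bb3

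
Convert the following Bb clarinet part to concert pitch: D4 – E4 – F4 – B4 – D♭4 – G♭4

C4 D4 Eb4 A4 Cb4 Fb4

Written C4 on the Bb clarinet sounds as Bb3, a major second lower; apply that shift to every note.
D4 → C4
E4 → D4
F4 → Eb4
B4 → A4
Db4 → Cb4
Gb4 → Fb4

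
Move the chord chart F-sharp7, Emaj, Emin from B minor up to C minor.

G7 Fmaj Fmin

B minor up to C minor is a minor second; each chord root moves by that interval while the quality stays the same.
F-sharp7: root F-sharp up a minor second → G, giving G7.
Emaj: root E up a minor second → F, giving Fmaj.
Emin: root E up a minor second → F, giving Fmin.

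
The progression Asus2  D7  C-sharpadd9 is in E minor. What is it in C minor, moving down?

E minor down to C minor is a major third; each chord root moves by that interval while the quality stays the same.
Asus2: root A down a major third → F, giving Fsus2.
D7: root D down a major third → Bb, giving Bb7.
C-sharpadd9: root C-sharp down a major third → A, giving Aadd9.

Fsus2 Bb7 Aadd9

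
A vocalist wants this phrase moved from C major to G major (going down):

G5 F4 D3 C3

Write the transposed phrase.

From C down to G is a perfect fourth; apply that to each pitch.
G5 to D5
F4 to C4
D3 to A2
C3 to G2

D5 C4 A2 G2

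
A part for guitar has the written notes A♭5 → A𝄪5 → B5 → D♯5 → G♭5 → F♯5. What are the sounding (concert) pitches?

Ab4 A##4 B4 D#4 Gb4 F#4

The guitar sounds a perfect octave below written, so transpose each written note down a perfect octave.
Ab5 -> Ab4
A##5 -> A##4
B5 -> B4
D#5 -> D#4
Gb5 -> Gb4
F#5 -> F#4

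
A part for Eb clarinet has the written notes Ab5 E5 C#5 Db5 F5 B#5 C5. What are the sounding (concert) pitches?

Cb6 G5 E5 Fb5 Ab5 D#6 Eb5

Written C4 on the Eb clarinet sounds as Eb4, a minor third higher; apply that shift to every note.
Ab5 gives Cb6
E5 gives G5
C#5 gives E5
Db5 gives Fb5
F5 gives Ab5
B#5 gives D#6
C5 gives Eb5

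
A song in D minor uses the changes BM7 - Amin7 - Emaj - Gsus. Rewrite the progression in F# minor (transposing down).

D#M7 C#min7 G#maj Bsus

D minor down to F# minor is a minor sixth; each chord root moves by that interval while the quality stays the same.
BM7: root B down a minor sixth → D#, giving D#M7.
Amin7: root A down a minor sixth → C#, giving C#min7.
Emaj: root E down a minor sixth → G#, giving G#maj.
Gsus: root G down a minor sixth → B, giving Bsus.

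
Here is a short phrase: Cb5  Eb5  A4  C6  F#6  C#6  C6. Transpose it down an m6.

Cb5 gives Eb4
Eb5 gives G4
A4 gives C#4
C6 gives E5
F#6 gives A#5
C#6 gives E#5
C6 gives E5

Eb4 G4 C#4 E5 A#5 E#5 E5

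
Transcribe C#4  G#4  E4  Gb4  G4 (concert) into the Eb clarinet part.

Written C4 sounds as Eb4 on the Eb clarinet, so concert pitches are written a minor third down.
C#4 -> A#3
G#4 -> E#4
E4 -> C#4
Gb4 -> Eb4
G4 -> E4

A#3 E#4 C#4 Eb4 E4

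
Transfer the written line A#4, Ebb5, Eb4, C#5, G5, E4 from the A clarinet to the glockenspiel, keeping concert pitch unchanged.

F##2 Cb3 C2 A#2 E3 C#2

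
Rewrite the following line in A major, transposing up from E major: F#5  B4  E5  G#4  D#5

B5 E5 A5 C#5 G#5

E major to A major up is a perfect fourth, so every note moves up by that interval.
F#5 becomes B5
B4 becomes E5
E5 becomes A5
G#4 becomes C#5
D#5 becomes G#5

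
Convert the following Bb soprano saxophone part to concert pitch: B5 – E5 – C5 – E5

A5 D5 Bb4 D5

The Bb soprano saxophone sounds a major second below written, so transpose each written note down a major second.
B5 to A5
E5 to D5
C5 to Bb4
E5 to D5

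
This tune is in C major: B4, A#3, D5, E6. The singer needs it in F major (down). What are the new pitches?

C major to F major down is a perfect fifth, so every note moves down by that interval.
B4 → E4
A#3 → D#3
D5 → G4
E6 → A5

E4 D#3 G4 A5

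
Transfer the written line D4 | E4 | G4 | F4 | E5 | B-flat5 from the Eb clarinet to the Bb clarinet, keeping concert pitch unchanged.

G4 A4 C5 Bb4 A5 Eb6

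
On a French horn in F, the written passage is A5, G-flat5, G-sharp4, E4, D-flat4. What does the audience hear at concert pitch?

D5 Cb5 C#4 A3 Gb3

The French horn in F sounds a perfect fifth below written, so transpose each written note down a perfect fifth.
A5 -> D5
Gb5 -> Cb5
G#4 -> C#4
E4 -> A3
Db4 -> Gb3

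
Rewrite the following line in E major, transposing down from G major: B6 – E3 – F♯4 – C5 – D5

From G down to E is a minor third; apply that to each pitch.
B6 becomes G#6
E3 becomes C#3
F#4 becomes D#4
C5 becomes A4
D5 becomes B4

G#6 C#3 D#4 A4 B4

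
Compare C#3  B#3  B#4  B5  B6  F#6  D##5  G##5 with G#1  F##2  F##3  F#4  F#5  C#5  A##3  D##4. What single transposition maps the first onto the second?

down a perfect eleventh

Take the first pair: C#3 → G#1. C to G spans 11 letter names, so the interval is some kind of eleventh.
G#1 to C#3 is 17 semitones, which makes it a perfect eleventh; the second version is lower, so the direction is down.
Checking another pair — G##5 → D##4 — gives the same interval.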